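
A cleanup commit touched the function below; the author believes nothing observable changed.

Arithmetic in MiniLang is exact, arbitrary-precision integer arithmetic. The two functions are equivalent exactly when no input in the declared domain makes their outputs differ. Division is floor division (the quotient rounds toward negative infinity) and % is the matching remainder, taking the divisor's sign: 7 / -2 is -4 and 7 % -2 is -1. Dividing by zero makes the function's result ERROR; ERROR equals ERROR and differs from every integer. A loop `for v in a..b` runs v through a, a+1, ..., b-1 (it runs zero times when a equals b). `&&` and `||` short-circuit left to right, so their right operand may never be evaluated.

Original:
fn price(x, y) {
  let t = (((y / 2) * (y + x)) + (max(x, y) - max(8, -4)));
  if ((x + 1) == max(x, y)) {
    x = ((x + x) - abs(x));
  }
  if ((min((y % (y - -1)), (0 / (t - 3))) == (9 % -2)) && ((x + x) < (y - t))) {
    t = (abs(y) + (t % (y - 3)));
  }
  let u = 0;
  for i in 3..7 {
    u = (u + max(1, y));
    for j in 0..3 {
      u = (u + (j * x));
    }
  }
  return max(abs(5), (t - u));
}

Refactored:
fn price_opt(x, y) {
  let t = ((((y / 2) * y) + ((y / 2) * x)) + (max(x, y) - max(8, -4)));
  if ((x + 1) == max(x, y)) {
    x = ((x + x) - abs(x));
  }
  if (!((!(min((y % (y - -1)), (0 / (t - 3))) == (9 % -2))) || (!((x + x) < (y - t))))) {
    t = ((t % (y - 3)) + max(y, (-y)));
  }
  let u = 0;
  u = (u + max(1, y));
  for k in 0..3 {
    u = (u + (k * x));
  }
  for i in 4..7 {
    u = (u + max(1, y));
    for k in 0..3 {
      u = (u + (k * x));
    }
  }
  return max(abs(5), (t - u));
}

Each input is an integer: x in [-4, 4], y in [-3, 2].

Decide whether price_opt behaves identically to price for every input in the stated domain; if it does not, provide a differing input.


Side by side, the visible changes include: statement counts differ; and arithmetic usage differs; and boolean connective usage differs; and local variable names differ; and constant usage differs; and loop structure differs; and min/max/abs usage differs.
Tracing x=4, y=2: price: t := 2 | ((x + 1) == max(x, y)): false | ((min((y % (y - -1)), (0 / (t - 3))) == (9 % -2)) && ((x + x) < (y - t))): false | u := 0 | iter i=3: | u := 2 | iter j=0: | u := 2 | iter j=1: | u := 6 | iter j=2: | u := 14 | iter i=4: | u := 16 | iter j=0: | u := 16 | iter j=1: | u := 20 | iter j=2: | u := 28 | iter i=5: | u := 30 | iter j=0: | u := 30 | iter j=1: | u := 34 | iter j=2: | u := 42 | iter i=6: | u := 44 | iter j=0: | u := 44 | iter j=1: | u := 48 | iter j=2: | u := 56 | result 5 | price_opt: t := 2 | ((x + 1) == max(x, y)): false | (!((!(min((y % (y - -1)), (0 / (t - 3))) == (9 % -2))) || (!((x + x) < (y - t))))): false | u := 0 | u := 2 | iter k=0: | u := 2 | iter k=1: | u := 6 | iter k=2: | u := 14 | iter i=4: | u := 16 | iter k=0: | u := 16 | iter k=1: | u := 20 | iter k=2: | u := 28 | iter i=5: | u := 30 | iter k=0: | u := 30 | iter k=1: | u := 34 | iter k=2: | u := 42 | iter i=6: | u := 44 | iter k=0: | u := 44 | iter k=1: | u := 48 | iter k=2: | u := 56 | result 5 — matching result 5.
Across all 54 domain points the two functions coincide.
verdict: equivalent


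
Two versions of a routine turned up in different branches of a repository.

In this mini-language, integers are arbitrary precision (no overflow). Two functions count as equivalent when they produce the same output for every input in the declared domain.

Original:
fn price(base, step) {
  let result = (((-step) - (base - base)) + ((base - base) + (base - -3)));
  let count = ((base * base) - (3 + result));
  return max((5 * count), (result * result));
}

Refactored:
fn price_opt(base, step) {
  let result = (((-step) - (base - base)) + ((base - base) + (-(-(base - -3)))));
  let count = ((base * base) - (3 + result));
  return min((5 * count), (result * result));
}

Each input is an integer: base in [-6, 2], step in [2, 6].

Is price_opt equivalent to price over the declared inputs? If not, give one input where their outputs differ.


These are not equivalent — on base=-6, step=2 the outputs split (190 vs 25).
price: result := -5 | count := 38 | result 190
price_opt: result := -5 | count := 38 | result 25
verdict: not equivalent; witness: base=-6, step=2


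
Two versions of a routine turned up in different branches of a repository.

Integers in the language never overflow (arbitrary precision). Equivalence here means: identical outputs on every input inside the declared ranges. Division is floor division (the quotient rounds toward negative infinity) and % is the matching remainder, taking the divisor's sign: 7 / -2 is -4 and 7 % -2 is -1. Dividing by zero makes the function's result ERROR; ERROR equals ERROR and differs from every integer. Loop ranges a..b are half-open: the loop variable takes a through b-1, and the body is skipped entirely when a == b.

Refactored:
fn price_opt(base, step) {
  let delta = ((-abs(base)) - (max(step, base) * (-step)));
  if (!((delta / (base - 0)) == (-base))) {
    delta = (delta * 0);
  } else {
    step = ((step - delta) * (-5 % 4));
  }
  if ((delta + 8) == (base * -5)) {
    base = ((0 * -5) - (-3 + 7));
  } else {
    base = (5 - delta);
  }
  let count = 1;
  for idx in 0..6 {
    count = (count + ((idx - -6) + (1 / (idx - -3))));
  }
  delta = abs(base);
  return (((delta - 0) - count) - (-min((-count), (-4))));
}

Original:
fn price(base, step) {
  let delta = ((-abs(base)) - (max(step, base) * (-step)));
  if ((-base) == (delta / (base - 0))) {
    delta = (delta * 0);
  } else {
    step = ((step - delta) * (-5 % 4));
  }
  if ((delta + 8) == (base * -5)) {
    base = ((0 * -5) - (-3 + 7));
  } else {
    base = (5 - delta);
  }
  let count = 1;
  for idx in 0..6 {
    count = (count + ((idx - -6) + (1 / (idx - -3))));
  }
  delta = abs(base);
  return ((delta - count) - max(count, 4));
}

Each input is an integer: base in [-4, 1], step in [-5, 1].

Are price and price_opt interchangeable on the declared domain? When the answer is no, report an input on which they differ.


On input base=-4, step=-5, price returns -93 while price_opt returns -99.
verdict: not equivalent; witness: base=-4, step=-5


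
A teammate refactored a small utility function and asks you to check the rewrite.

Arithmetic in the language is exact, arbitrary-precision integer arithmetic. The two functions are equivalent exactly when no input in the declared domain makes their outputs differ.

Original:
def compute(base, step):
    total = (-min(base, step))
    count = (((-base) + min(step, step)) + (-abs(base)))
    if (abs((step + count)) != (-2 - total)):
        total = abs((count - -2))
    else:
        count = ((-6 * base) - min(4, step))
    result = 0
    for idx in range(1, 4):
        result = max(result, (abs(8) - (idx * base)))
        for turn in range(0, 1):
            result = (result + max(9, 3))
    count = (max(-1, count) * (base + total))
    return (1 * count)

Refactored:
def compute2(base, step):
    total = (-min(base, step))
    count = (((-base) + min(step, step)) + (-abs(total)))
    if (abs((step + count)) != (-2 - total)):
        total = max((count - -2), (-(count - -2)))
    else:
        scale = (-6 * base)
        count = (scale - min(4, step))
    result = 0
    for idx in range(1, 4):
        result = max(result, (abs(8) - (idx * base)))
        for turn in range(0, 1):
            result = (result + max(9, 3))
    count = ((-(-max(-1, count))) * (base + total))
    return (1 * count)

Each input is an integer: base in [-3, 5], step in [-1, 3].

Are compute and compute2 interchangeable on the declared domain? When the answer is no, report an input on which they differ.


The rewrite breaks on base=0, step=-1, where the results are -1 and 0.
compute: total := 1 | count := -1 | (abs((step + count)) != (-2 - total)): true | total := 1 | result := 0 | iter idx=1: | result := 8 | iter turn=0: | result := 17 | iter idx=2: | result := 17 | iter turn=0: | result := 26 | iter idx=3: | result := 26 | iter turn=0: | result := 35 | count := -1 | result -1
compute2: total := 1 | count := -2 | (abs((step + count)) != (-2 - total)): true | total := 0 | result := 0 | iter idx=1: | result := 8 | iter turn=0: | result := 17 | iter idx=2: | result := 17 | iter turn=0: | result := 26 | iter idx=3: | result := 26 | iter turn=0: | result := 35 | count := 0 | result 0
verdict: not equivalent; witness: base=0, step=-1


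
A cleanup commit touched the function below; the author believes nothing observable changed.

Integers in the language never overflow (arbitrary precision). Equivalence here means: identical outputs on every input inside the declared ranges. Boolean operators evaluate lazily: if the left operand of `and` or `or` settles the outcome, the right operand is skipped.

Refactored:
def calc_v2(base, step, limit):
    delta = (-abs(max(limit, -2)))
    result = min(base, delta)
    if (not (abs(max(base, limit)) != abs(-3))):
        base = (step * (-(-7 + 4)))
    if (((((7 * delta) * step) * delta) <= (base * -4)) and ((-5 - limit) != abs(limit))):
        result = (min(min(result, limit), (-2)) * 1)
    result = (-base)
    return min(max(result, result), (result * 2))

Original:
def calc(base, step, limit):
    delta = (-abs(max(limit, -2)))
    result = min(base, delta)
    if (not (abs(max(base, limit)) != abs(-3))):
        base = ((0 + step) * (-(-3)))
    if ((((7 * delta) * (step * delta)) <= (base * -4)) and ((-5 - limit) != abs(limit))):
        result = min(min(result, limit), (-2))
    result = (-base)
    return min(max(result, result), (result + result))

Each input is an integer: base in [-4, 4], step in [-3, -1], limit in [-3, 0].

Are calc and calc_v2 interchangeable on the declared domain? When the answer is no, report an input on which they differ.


The two versions differ — the changes include arithmetic usage differs, and constant usage differs.
One worked example (base=0, step=-3, limit=-2) — calc: delta = -2; result = -2; (not (abs(max(base, limit)) != abs(-3))) -> false; ((((7 * delta) * (step * delta)) <= (base * -4)) and ((-5 - limit) != abs(limit))) -> true; result = -2; result = 0; return 0; calc_v2: delta = -2; result = -2; (not (abs(max(base, limit)) != abs(-3))) -> false; (((((7 * delta) * step) * delta) <= (base * -4)) and ((-5 - limit) != abs(limit))) -> true; result = -2; result = 0; return 0; agreement on 0.
Every one of the 108 inputs gives matching results.
verdict: equivalent


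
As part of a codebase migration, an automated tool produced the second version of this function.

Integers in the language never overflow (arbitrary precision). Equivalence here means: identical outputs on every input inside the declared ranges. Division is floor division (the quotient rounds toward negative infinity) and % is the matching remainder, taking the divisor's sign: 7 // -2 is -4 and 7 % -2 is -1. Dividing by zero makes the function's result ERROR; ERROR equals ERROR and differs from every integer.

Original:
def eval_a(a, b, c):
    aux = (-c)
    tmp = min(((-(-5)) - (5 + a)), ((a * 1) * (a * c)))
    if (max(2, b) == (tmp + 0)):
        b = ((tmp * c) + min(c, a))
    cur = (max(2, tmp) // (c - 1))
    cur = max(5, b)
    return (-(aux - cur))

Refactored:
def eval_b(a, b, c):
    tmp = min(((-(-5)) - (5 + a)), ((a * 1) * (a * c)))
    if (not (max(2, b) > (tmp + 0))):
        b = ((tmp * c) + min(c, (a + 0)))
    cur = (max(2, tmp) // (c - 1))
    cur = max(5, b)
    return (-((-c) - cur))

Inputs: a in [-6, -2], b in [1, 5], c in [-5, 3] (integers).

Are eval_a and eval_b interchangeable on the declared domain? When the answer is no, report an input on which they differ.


There is a counterexample at a=-6, b=1, c=2: 7 on one side, 8 on the other.
eval_a: aux=-2, then tmp=6, then (max(2, b) == (tmp + 0)) is false, then cur=6, then cur=5, then returns 7
eval_b: tmp=6, then (not (max(2, b) > (tmp + 0))) is true, then b=6, then cur=6, then cur=6, then returns 8
verdict: not equivalent; witness: a=-6, b=1, c=2


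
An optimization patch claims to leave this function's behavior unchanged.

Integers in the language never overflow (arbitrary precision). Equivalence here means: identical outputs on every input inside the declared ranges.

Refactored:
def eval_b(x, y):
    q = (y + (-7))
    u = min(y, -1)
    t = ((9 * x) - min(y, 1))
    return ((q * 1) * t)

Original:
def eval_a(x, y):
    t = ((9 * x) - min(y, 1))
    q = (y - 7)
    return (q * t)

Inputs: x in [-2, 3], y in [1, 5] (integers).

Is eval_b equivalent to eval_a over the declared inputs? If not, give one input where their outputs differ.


A substantive addition is an assignment to `u` whose value nothing reads; no result depends on it.
Spot check at x=2, y=2 — eval_a: t becomes 17; next q becomes -5; next final value -85. eval_b: q becomes -5; next u becomes -1; next t becomes 17; next final value -85. Both give -85.
Sweeping the whole domain (30 inputs) finds no disagreement.
verdict: equivalent


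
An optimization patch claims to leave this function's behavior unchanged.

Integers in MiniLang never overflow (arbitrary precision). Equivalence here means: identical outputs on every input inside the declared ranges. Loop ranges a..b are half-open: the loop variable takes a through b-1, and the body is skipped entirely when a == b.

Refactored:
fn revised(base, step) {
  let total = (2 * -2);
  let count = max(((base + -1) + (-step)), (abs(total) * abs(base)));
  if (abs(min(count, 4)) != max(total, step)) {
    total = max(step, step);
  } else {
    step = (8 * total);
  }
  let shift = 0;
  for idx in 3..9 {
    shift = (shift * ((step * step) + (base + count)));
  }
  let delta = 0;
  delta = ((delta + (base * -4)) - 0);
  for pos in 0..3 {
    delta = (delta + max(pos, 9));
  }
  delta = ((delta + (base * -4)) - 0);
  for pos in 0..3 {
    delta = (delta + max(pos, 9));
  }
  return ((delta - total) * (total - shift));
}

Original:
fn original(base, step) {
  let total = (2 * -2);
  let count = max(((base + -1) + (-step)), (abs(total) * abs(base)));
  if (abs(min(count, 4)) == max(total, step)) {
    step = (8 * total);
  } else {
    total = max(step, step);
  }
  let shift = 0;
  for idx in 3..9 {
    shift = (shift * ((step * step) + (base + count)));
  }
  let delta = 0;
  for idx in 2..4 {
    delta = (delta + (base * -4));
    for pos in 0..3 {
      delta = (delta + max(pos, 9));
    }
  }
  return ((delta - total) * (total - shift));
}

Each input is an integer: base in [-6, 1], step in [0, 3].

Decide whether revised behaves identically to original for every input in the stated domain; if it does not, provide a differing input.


Changes here: comparison usage differs, statement counts differ, loop structure differs, constant usage differs, arithmetic usage differs, min/max/abs usage differs; the full 32-point sweep finds no disagreement.
verdict: equivalent


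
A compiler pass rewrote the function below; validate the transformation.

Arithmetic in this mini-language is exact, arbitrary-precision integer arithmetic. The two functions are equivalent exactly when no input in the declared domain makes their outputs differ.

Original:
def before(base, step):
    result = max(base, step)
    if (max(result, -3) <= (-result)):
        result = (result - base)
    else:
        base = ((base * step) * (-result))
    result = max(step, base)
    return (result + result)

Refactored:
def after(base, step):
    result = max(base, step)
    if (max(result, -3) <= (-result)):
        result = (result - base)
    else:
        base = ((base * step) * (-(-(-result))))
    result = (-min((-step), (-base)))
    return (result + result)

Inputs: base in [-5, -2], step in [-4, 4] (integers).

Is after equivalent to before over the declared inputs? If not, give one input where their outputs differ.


Although min/max/abs usage differs, 36/36 inputs agree.
verdict: equivalent


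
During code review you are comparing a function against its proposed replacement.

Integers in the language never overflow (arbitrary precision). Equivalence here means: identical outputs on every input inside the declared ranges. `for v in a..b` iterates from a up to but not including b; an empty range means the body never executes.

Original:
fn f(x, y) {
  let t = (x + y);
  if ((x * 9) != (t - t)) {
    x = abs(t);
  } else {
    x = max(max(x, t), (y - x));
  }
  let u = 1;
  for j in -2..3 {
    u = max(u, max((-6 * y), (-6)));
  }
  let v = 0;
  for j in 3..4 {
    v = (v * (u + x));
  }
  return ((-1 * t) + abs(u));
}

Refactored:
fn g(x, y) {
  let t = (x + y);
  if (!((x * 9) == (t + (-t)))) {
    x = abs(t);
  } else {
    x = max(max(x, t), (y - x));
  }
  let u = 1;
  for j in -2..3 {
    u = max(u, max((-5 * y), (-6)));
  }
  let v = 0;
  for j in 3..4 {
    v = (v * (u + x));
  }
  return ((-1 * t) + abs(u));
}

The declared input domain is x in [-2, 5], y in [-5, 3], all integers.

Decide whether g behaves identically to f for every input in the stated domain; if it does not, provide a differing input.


x=-2, y=-5 yields 37 from f but 32 from g.
verdict: not equivalent; witness: x=-2, y=-5


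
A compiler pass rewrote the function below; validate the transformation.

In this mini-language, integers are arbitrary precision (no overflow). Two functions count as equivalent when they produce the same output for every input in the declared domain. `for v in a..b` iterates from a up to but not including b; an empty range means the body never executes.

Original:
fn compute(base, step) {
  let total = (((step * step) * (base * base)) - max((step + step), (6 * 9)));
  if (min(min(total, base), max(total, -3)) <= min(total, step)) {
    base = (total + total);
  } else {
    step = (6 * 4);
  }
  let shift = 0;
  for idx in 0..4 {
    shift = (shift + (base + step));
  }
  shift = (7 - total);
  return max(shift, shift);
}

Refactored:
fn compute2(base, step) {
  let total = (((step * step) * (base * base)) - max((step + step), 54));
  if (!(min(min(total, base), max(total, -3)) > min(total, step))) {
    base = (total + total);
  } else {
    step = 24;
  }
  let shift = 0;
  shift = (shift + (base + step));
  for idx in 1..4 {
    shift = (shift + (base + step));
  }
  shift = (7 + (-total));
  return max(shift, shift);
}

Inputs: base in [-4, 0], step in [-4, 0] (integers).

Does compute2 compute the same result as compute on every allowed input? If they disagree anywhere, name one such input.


Reading the diff, among the changes: loop structure differs, arithmetic usage differs, statement counts differ, constant usage differs, comparison usage differs, boolean connective usage differs.
Spot check at base=-4, step=-3 — compute: total := 90 | (min(min(total, base), max(total, -3)) <= min(total, step)): true | base := 180 | shift := 0 | iter idx=0: | shift := 177 | iter idx=1: | shift := 354 | iter idx=2: | shift := 531 | iter idx=3: | shift := 708 | shift := -83 | result -83. compute2: total := 90 | (!(min(min(total, base), max(total, -3)) > min(total, step))): true | base := 180 | shift := 0 | shift := 177 | iter idx=1: | shift := 354 | iter idx=2: | shift := 531 | iter idx=3: | shift := 708 | shift := -83 | result -83. Both give -83.
Every one of the 25 inputs gives matching results.
verdict: equivalent


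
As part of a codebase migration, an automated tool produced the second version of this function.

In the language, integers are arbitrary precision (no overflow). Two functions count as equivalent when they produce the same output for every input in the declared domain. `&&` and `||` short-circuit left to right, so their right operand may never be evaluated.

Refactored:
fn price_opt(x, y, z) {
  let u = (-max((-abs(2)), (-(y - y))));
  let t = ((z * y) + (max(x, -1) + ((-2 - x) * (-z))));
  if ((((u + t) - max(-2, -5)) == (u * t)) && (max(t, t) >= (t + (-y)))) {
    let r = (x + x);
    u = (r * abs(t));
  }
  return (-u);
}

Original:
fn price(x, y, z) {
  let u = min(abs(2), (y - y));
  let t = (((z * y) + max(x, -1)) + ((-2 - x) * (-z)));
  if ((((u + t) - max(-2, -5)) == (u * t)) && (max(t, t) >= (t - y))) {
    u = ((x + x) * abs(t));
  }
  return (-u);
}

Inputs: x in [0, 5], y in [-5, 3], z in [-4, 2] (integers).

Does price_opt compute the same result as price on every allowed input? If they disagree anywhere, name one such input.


The two are interchangeable: statement counts differ; arithmetic usage differs; local variable names differ; min/max/abs usage differs, and every declared input agrees.
Tracing x=3, y=-5, z=2: price: u := 0 | t := 3 | ((((u + t) - max(-2, -5)) == (u * t)) && (max(t, t) >= (t - y))): false | result 0 | price_opt: u := 0 | t := 3 | ((((u + t) - max(-2, -5)) == (u * t)) && (max(t, t) >= (t + (-y)))): false | result 0 — matching result 0.
Sweeping the whole domain (378 inputs) finds no disagreement.
verdict: equivalent


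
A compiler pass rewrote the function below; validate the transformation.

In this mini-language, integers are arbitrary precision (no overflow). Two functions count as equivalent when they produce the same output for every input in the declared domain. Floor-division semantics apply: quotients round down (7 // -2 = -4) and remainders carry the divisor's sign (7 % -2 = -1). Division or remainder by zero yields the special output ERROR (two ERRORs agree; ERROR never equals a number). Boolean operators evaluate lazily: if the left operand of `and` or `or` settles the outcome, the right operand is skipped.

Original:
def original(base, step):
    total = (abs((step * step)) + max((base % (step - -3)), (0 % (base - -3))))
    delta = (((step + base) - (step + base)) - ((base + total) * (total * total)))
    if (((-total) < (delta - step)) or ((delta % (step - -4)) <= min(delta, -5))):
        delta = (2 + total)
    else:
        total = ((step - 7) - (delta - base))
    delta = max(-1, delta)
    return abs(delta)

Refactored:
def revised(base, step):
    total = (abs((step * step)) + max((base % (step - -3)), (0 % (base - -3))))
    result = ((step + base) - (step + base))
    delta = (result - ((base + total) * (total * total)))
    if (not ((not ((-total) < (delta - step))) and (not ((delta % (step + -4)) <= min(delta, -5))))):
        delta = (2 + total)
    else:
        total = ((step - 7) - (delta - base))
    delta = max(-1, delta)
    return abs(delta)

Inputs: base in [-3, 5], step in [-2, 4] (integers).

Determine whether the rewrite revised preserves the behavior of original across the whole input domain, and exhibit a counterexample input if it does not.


Input base=-2, step=4: 1 from original versus ERROR from revised.
verdict: not equivalent; witness: base=-2, step=4


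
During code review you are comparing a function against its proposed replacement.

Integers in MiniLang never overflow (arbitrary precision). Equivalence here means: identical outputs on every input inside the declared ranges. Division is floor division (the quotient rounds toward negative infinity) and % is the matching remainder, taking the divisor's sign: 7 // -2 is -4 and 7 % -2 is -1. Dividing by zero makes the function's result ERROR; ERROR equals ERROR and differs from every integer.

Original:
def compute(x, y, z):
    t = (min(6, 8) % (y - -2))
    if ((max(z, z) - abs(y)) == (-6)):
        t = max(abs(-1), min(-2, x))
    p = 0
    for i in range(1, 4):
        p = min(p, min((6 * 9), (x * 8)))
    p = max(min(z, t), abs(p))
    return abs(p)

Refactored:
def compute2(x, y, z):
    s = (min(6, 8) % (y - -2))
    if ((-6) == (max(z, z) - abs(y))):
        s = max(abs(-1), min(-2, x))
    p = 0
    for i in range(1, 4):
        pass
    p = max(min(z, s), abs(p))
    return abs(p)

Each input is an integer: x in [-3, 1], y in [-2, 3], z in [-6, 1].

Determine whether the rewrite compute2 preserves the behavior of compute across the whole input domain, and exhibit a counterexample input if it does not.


Consider the input x=-3, y=-1, z=-6.
compute: t=0, then ((max(z, z) - abs(y)) == (-6)) is false, then p=0, then (i=1), then p=-24, then (i=2), then p=-24, then (i=3), then p=-24, then p=24, then returns 24
compute2: s=0, then ((-6) == (max(z, z) - abs(y))) is false, then p=0, then (i=1), then (i=2), then (i=3), then p=0, then returns 0
24 vs 0 — the two versions disagree here.
verdict: not equivalent; witness: x=-3, y=-1, z=-6


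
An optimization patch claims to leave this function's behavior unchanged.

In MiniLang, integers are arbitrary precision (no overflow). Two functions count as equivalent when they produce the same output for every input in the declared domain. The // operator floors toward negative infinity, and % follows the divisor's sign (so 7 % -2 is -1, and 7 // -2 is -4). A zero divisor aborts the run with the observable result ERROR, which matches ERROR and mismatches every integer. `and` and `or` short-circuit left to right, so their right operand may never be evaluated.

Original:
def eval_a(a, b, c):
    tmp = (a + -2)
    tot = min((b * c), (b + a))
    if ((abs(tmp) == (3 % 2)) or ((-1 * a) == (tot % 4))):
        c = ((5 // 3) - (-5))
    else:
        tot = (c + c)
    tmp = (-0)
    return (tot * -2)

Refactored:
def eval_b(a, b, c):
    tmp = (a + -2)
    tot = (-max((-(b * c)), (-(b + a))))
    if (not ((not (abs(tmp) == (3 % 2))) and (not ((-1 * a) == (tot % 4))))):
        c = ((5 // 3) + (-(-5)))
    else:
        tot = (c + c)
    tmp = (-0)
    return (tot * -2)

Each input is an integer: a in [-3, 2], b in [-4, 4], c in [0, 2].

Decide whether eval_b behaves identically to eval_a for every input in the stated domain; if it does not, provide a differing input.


The two versions differ — the changes include min/max/abs usage differs; also arithmetic usage differs; also boolean connective usage differs.
As a probe, take a=1, b=-1, c=0: eval_a runs tmp=-1, then tot=0, then ((abs(tmp) == (3 % 2)) or ((-1 * a) == (tot % 4))) is true, then c=6, then tmp=0, then returns 0; eval_b runs tmp=-1, then tot=0, then (not ((not (abs(tmp) == (3 % 2))) and (not ((-1 * a) == (tot % 4))))) is true, then c=6, then tmp=0, then returns 0; both end at 0.
An exhaustive pass over the 162 declared inputs shows identical outputs.
verdict: equivalent


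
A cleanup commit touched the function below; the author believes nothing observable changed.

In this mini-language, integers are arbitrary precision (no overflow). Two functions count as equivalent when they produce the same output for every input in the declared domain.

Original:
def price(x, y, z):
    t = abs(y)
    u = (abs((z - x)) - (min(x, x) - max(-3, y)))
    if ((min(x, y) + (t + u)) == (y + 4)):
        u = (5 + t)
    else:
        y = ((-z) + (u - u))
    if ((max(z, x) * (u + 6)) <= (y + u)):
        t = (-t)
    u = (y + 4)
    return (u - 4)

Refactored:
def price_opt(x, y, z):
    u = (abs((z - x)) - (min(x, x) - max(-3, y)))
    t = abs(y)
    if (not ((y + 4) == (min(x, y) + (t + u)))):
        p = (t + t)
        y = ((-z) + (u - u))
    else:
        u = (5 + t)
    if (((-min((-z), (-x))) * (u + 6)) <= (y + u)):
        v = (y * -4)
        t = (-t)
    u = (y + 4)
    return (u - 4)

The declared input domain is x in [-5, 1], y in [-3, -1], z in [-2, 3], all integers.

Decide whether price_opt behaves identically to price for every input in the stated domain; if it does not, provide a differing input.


The two are interchangeable: min/max/abs usage differs; also constant usage differs; also boolean connective usage differs; also local variable names differ; also statement counts differ; also arithmetic usage differs, and every declared input agrees.
As a probe, take x=-1, y=-1, z=3: price runs t := 1 | u := 4 | ((min(x, y) + (t + u)) == (y + 4)): false | y := -3 | ((max(z, x) * (u + 6)) <= (y + u)): false | u := 1 | result -3; price_opt runs u := 4 | t := 1 | (not ((y + 4) == (min(x, y) + (t + u)))): true | p := 2 | y := -3 | (((-min((-z), (-x))) * (u + 6)) <= (y + u)): false | u := 1 | result -3; both end at -3.
Across all 126 domain points the two functions coincide.
verdict: equivalent


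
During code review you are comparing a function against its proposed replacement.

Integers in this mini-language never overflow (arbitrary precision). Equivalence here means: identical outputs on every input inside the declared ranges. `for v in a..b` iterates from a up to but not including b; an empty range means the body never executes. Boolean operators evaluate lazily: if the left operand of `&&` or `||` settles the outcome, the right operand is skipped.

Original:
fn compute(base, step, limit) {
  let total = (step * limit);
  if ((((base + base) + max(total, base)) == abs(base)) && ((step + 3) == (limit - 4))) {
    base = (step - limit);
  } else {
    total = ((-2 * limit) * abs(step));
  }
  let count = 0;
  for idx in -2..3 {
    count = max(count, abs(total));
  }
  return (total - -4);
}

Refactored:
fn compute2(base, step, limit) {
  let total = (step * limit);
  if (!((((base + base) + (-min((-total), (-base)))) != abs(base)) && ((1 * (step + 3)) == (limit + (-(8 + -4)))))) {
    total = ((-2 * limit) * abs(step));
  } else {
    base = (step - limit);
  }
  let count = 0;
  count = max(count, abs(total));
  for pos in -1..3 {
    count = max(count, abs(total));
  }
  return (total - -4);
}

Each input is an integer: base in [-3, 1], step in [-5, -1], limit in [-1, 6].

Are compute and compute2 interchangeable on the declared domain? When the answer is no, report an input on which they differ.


Consider the input base=-3, step=-5, limit=2.
compute: total = -10; ((((base + base) + max(total, base)) == abs(base)) && ((step + 3) == (limit - 4))) -> false; total = -20; count = 0; [idx=-2]; count = 20; [idx=-1]; count = 20; [idx=0]; count = 20; [idx=1]; count = 20; [idx=2]; count = 20; return -16
compute2: total = -10; (!((((base + base) + (-min((-total), (-base)))) != abs(base)) && ((1 * (step + 3)) == (limit + (-(8 + -4)))))) -> false; base = -7; count = 0; count = 10; [pos=-1]; count = 10; [pos=0]; count = 10; [pos=1]; count = 10; [pos=2]; count = 10; return -6
-16 != -6, so the rewrite changes behavior.
verdict: not equivalent; witness: base=-3, step=-5, limit=2


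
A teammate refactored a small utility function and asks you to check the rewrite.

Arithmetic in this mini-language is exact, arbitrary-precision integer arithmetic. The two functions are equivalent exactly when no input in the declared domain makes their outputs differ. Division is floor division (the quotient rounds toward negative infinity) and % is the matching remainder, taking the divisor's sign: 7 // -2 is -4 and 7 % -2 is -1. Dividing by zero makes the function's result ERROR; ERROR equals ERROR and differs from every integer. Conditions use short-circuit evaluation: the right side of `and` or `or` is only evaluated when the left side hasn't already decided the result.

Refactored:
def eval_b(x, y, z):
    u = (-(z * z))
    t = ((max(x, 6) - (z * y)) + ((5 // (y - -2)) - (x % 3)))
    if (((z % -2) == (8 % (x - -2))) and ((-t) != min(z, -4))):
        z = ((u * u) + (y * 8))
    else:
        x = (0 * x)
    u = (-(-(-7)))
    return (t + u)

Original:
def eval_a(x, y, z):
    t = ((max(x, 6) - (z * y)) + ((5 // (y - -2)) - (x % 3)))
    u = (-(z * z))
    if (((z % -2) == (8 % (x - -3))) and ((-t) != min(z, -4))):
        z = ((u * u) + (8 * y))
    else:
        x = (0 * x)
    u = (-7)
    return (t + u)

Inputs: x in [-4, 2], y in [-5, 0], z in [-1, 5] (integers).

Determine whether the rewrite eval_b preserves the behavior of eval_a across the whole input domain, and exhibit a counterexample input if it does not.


Not equivalent: x=-3, y=-5, z=-1 separates them (ERROR vs -8).
eval_a: t becomes -1; next u becomes -1; next hits division by zero so the output is ERROR
eval_b: u becomes -1; next t becomes -1; next (((z % -2) == (8 % (x - -2))) and ((-t) != min(z, -4))) evaluates to false; next x becomes 0; next u becomes -7; next final value -8
verdict: not equivalent; witness: x=-3, y=-5, z=-1


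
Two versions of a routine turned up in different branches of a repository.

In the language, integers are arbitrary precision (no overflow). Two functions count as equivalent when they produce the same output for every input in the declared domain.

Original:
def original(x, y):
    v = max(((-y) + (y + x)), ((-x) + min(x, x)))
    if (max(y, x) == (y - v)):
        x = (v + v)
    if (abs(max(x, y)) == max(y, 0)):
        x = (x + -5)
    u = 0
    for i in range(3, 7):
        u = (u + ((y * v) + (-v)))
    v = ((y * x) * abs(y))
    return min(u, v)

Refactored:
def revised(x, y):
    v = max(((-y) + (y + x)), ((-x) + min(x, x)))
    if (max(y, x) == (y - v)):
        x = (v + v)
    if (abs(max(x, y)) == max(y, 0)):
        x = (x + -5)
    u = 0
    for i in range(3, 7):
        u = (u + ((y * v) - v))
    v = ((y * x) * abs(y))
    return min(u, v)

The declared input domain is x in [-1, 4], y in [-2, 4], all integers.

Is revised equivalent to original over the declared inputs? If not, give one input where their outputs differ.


Equivalent — the differences include arithmetic usage differs, yet no declared input distinguishes the two.
Tracing x=1, y=0: original: v := 1 | (max(y, x) == (y - v)): false | (abs(max(x, y)) == max(y, 0)): false | u := 0 | iter i=3: | u := -1 | iter i=4: | u := -2 | iter i=5: | u := -3 | iter i=6: | u := -4 | v := 0 | result -4 | revised: v := 1 | (max(y, x) == (y - v)): false | (abs(max(x, y)) == max(y, 0)): false | u := 0 | iter i=3: | u := -1 | iter i=4: | u := -2 | iter i=5: | u := -3 | iter i=6: | u := -4 | v := 0 | result -4 — matching result -4.
Sweeping the whole domain (42 inputs) finds no disagreement.
verdict: equivalent


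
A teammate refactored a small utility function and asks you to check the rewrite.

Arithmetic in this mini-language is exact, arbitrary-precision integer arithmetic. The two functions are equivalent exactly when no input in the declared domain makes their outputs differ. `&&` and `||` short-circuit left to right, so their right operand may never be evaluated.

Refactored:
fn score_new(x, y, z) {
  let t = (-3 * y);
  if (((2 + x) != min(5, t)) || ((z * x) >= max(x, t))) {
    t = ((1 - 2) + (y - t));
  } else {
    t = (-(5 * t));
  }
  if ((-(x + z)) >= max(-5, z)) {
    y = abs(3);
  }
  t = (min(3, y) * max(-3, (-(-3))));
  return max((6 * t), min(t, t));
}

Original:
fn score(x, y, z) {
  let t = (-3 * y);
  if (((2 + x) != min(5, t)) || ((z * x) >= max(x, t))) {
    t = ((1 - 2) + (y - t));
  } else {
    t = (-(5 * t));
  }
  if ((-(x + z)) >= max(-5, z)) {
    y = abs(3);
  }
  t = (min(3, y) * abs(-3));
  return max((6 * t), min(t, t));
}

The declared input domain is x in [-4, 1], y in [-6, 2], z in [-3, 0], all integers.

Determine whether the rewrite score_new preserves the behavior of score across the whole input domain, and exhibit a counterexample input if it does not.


Side by side, the visible changes include: constant usage differs; min/max/abs usage differs.
One worked example (x=-2, y=-5, z=-3) — score: t becomes 15; next (((2 + x) != min(5, t)) || ((z * x) >= max(x, t))) evaluates to true; next t becomes -21; next ((-(x + z)) >= max(-5, z)) evaluates to true; next y becomes 3; next t becomes 9; next final value 54; score_new: t becomes 15; next (((2 + x) != min(5, t)) || ((z * x) >= max(x, t))) evaluates to true; next t becomes -21; next ((-(x + z)) >= max(-5, z)) evaluates to true; next y becomes 3; next t becomes 9; next final value 54; agreement on 54.
An exhaustive pass over the 216 declared inputs shows identical outputs.
verdict: equivalent


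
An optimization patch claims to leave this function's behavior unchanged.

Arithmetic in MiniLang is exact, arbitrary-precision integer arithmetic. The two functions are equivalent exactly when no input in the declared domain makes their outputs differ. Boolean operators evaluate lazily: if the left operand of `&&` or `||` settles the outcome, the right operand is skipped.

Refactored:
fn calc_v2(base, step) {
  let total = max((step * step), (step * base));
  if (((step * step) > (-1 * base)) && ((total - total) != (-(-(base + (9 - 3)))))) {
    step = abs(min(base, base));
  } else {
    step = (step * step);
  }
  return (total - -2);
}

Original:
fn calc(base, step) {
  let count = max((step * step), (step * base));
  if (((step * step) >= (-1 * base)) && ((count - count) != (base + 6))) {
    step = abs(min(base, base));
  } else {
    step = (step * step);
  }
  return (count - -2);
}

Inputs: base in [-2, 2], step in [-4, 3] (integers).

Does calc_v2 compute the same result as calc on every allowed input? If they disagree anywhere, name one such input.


The one real change (`((step * step) >= (-1 * base))` became `((step * step) > (-1 * base))`) has no effect anywhere in the declared ranges.
Spot check at base=0, step=-2 — calc: count := 4 | (((step * step) >= (-1 * base)) && ((count - count) != (base + 6))): true | step := 0 | result 6. calc_v2: total := 4 | (((step * step) > (-1 * base)) && ((total - total) != (-(-(base + (9 - 3)))))): true | step := 0 | result 6. Both give 6.
An exhaustive pass over the 40 declared inputs shows identical outputs.
verdict: equivalent


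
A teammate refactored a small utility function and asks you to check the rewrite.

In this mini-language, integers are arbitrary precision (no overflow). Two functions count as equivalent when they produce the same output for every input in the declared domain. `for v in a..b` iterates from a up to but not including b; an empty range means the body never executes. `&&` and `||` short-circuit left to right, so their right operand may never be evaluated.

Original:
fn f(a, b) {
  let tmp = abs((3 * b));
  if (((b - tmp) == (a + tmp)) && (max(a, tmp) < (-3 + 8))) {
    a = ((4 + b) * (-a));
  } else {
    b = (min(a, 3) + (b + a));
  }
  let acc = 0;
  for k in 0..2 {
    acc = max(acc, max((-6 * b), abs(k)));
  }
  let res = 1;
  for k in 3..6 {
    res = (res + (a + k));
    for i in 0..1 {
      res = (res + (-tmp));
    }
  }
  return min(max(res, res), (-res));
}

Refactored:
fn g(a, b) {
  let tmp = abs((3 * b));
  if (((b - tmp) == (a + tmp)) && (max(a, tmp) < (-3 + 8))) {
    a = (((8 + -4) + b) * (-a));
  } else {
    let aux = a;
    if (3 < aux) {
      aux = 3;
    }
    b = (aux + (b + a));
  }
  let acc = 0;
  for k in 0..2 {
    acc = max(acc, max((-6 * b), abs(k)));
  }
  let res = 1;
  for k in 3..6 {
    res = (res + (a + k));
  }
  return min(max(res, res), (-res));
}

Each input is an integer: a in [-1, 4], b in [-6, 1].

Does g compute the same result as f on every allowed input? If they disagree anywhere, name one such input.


Run the pair on a=-1, b=-6.
f: tmp=18, then (((b - tmp) == (a + tmp)) && (max(a, tmp) < (-3 + 8))) is false, then b=-8, then acc=0, then (k=0), then acc=48, then (k=1), then acc=48, then res=1, then (k=3), then res=3, then (i=0), then res=-15, then (k=4), then res=-12, then (i=0), then res=-30, then (k=5), then res=-26, then (i=0), then res=-44, then returns -44
g: tmp=18, then (((b - tmp) == (a + tmp)) && (max(a, tmp) < (-3 + 8))) is false, then aux=-1, then (3 < aux) is false, then b=-8, then acc=0, then (k=0), then acc=48, then (k=1), then acc=48, then res=1, then (k=3), then res=3, then (k=4), then res=6, then (k=5), then res=10, then returns -10
-44 and -10 differ, so these are not the same function on this domain.
verdict: not equivalent; witness: a=-1, b=-6


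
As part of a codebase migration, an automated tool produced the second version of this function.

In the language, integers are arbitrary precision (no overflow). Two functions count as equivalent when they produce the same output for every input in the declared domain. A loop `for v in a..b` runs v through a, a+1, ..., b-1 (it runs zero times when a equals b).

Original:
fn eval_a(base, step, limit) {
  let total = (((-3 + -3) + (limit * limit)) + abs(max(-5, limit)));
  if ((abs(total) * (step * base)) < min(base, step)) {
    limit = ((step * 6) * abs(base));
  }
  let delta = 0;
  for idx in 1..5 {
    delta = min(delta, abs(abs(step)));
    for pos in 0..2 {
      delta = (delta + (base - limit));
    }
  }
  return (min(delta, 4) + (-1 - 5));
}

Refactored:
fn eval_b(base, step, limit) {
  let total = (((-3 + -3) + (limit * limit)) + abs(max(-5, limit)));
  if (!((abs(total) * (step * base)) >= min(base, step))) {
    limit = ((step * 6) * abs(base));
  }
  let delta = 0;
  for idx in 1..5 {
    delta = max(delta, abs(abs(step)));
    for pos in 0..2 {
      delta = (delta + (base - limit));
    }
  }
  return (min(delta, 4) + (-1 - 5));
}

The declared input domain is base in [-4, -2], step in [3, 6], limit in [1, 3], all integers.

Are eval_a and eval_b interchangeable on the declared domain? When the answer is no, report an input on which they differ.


The rewrite breaks on base=-4, step=3, limit=1, where the results are -614 and -155.
eval_a: total = -4; ((abs(total) * (step * base)) < min(base, step)) -> true; limit = 72; delta = 0; [idx=1]; delta = 0; [pos=0]; delta = -76; [pos=1]; delta = -152; [idx=2]; delta = -152; [pos=0]; delta = -228; [pos=1]; delta = -304; [idx=3]; delta = -304; [pos=0]; delta = -380; [pos=1]; delta = -456; [idx=4]; delta = -456; [pos=0]; delta = -532; [pos=1]; delta = -608; return -614
eval_b: total = -4; (!((abs(total) * (step * base)) >= min(base, step))) -> true; limit = 72; delta = 0; [idx=1]; delta = 3; [pos=0]; delta = -73; [pos=1]; delta = -149; [idx=2]; delta = 3; [pos=0]; delta = -73; [pos=1]; delta = -149; [idx=3]; delta = 3; [pos=0]; delta = -73; [pos=1]; delta = -149; [idx=4]; delta = 3; [pos=0]; delta = -73; [pos=1]; delta = -149; return -155
verdict: not equivalent; witness: base=-4, step=3, limit=1
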